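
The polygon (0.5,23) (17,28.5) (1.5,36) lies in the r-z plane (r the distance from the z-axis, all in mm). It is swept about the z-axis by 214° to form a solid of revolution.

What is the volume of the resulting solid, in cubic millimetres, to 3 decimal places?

Volume = 2471.951 mm³

Profile (r,z), 3 vertices: (0.5,23) (17,28.5) (1.5,36)
edge 0: (0.5,23)→(17,28.5)  cross = 0.5·28.5 − 17·23 = -376.7500; (r_i+r_j)·cross = 17.5·-376.7500 = -6593.1250
edge 1: (17,28.5)→(1.5,36)  cross = 17·36 − 1.5·28.5 = 569.2500; (r_i+r_j)·cross = 18.5·569.2500 = 10531.1250
edge 2: (1.5,36)→(0.5,23)  cross = 1.5·23 − 0.5·36 = 16.5000; (r_i+r_j)·cross = 2·16.5000 = 33.0000
Σcross = 209.0000 → A = |Σcross|/2 = 104.5000 mm²
Σ(r_i+r_j)·cross = 3971.0000 → first moment M = |Σ|/6 = 661.8333
R_c = M/A = 661.8333/104.5000 = 6.3333 mm
θ = 214° = 3.735005 rad
V = θ·R_c·A = 3.735005·6.3333·104.5000 = 2471.951 mm³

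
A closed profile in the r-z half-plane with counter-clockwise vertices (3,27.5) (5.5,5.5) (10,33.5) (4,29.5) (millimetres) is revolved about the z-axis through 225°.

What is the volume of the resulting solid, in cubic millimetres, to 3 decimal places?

Profile (r,z), 4 vertices: (3,27.5) (5.5,5.5) (10,33.5) (4,29.5)
edge 0: (3,27.5)→(5.5,5.5)  cross = 3·5.5 − 5.5·27.5 = -134.7500; (r_i+r_j)·cross = 8.5·-134.7500 = -1145.3750
edge 1: (5.5,5.5)→(10,33.5)  cross = 5.5·33.5 − 10·5.5 = 129.2500; (r_i+r_j)·cross = 15.5·129.2500 = 2003.3750
edge 2: (10,33.5)→(4,29.5)  cross = 10·29.5 − 4·33.5 = 161.0000; (r_i+r_j)·cross = 14·161.0000 = 2254.0000
edge 3: (4,29.5)→(3,27.5)  cross = 4·27.5 − 3·29.5 = 21.5000; (r_i+r_j)·cross = 7·21.5000 = 150.5000
Σcross = 177.0000 → A = |Σcross|/2 = 88.5000 mm²
Σ(r_i+r_j)·cross = 3262.5000 → first moment M = |Σ|/6 = 543.7500
R_c = M/A = 543.7500/88.5000 = 6.1441 mm
θ = 225° = 3.926991 rad
V = θ·R_c·A = 3.926991·6.1441·88.5000 = 2135.301 mm³

Volume = 2135.301 mm³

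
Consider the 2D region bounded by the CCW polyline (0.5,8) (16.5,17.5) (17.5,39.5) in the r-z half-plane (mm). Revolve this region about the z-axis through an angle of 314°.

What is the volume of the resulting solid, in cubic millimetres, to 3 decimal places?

Volume = 10792.832 mm³

Profile (r,z), 3 vertices: (0.5,8) (16.5,17.5) (17.5,39.5)
edge 0: (0.5,8)→(16.5,17.5)  cross = 0.5·17.5 − 16.5·8 = -123.2500; (r_i+r_j)·cross = 17·-123.2500 = -2095.2500
edge 1: (16.5,17.5)→(17.5,39.5)  cross = 16.5·39.5 − 17.5·17.5 = 345.5000; (r_i+r_j)·cross = 34·345.5000 = 11747.0000
edge 2: (17.5,39.5)→(0.5,8)  cross = 17.5·8 − 0.5·39.5 = 120.2500; (r_i+r_j)·cross = 18·120.2500 = 2164.5000
Σcross = 342.5000 → A = |Σcross|/2 = 171.2500 mm²
Σ(r_i+r_j)·cross = 11816.2500 → first moment M = |Σ|/6 = 1969.3750
R_c = M/A = 1969.3750/171.2500 = 11.5000 mm
θ = 314° = 5.480334 rad
V = θ·R_c·A = 5.480334·11.5000·171.2500 = 10792.832 mm³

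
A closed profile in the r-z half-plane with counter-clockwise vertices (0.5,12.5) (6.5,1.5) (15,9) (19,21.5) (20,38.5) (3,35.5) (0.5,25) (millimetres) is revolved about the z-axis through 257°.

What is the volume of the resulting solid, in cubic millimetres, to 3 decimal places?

Profile (r,z), 7 vertices: (0.5,12.5) (6.5,1.5) (15,9) (19,21.5) (20,38.5) (3,35.5) (0.5,25)
edge 0: (0.5,12.5)→(6.5,1.5)  cross = 0.5·1.5 − 6.5·12.5 = -80.5000; (r_i+r_j)·cross = 7·-80.5000 = -563.5000
edge 1: (6.5,1.5)→(15,9)  cross = 6.5·9 − 15·1.5 = 36.0000; (r_i+r_j)·cross = 21.5·36.0000 = 774.0000
edge 2: (15,9)→(19,21.5)  cross = 15·21.5 − 19·9 = 151.5000; (r_i+r_j)·cross = 34·151.5000 = 5151.0000
edge 3: (19,21.5)→(20,38.5)  cross = 19·38.5 − 20·21.5 = 301.5000; (r_i+r_j)·cross = 39·301.5000 = 11758.5000
edge 4: (20,38.5)→(3,35.5)  cross = 20·35.5 − 3·38.5 = 594.5000; (r_i+r_j)·cross = 23·594.5000 = 13673.5000
edge 5: (3,35.5)→(0.5,25)  cross = 3·25 − 0.5·35.5 = 57.2500; (r_i+r_j)·cross = 3.5·57.2500 = 200.3750
edge 6: (0.5,25)→(0.5,12.5)  cross = 0.5·12.5 − 0.5·25 = -6.2500; (r_i+r_j)·cross = 1·-6.2500 = -6.2500
Σcross = 1054.0000 → A = |Σcross|/2 = 527.0000 mm²
Σ(r_i+r_j)·cross = 30987.6250 → first moment M = |Σ|/6 = 5164.6042
R_c = M/A = 5164.6042/527.0000 = 9.8000 mm
θ = 257° = 4.485496 rad
V = θ·R_c·A = 4.485496·9.8000·527.0000 = 23165.812 mm³

Volume = 23165.812 mm³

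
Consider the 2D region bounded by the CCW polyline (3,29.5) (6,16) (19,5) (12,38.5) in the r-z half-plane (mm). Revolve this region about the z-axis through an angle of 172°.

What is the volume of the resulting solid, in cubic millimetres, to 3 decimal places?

Volume = 8196.869 mm³

Profile (r,z), 4 vertices: (3,29.5) (6,16) (19,5) (12,38.5)
edge 0: (3,29.5)→(6,16)  cross = 3·16 − 6·29.5 = -129.0000; (r_i+r_j)·cross = 9·-129.0000 = -1161.0000
edge 1: (6,16)→(19,5)  cross = 6·5 − 19·16 = -274.0000; (r_i+r_j)·cross = 25·-274.0000 = -6850.0000
edge 2: (19,5)→(12,38.5)  cross = 19·38.5 − 12·5 = 671.5000; (r_i+r_j)·cross = 31·671.5000 = 20816.5000
edge 3: (12,38.5)→(3,29.5)  cross = 12·29.5 − 3·38.5 = 238.5000; (r_i+r_j)·cross = 15·238.5000 = 3577.5000
Σcross = 507.0000 → A = |Σcross|/2 = 253.5000 mm²
Σ(r_i+r_j)·cross = 16383.0000 → first moment M = |Σ|/6 = 2730.5000
R_c = M/A = 2730.5000/253.5000 = 10.7712 mm
θ = 172° = 3.001966 rad
V = θ·R_c·A = 3.001966·10.7712·253.5000 = 8196.869 mm³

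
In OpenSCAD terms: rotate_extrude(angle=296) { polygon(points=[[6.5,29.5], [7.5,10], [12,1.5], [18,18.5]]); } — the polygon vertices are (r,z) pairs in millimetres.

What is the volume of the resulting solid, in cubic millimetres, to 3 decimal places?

Volume = 9992.458 mm³

Profile (r,z), 4 vertices: (6.5,29.5) (7.5,10) (12,1.5) (18,18.5)
edge 0: (6.5,29.5)→(7.5,10)  cross = 6.5·10 − 7.5·29.5 = -156.2500; (r_i+r_j)·cross = 14·-156.2500 = -2187.5000
edge 1: (7.5,10)→(12,1.5)  cross = 7.5·1.5 − 12·10 = -108.7500; (r_i+r_j)·cross = 19.5·-108.7500 = -2120.6250
edge 2: (12,1.5)→(18,18.5)  cross = 12·18.5 − 18·1.5 = 195.0000; (r_i+r_j)·cross = 30·195.0000 = 5850.0000
edge 3: (18,18.5)→(6.5,29.5)  cross = 18·29.5 − 6.5·18.5 = 410.7500; (r_i+r_j)·cross = 24.5·410.7500 = 10063.3750
Σcross = 340.7500 → A = |Σcross|/2 = 170.3750 mm²
Σ(r_i+r_j)·cross = 11605.2500 → first moment M = |Σ|/6 = 1934.2083
R_c = M/A = 1934.2083/170.3750 = 11.3527 mm
θ = 296° = 5.166175 rad
V = θ·R_c·A = 5.166175·11.3527·170.3750 = 9992.458 mm³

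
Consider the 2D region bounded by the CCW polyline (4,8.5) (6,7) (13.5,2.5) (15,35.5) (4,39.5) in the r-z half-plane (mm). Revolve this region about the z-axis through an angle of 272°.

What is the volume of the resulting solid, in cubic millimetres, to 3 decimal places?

Volume = 14540.274 mm³

Profile (r,z), 5 vertices: (4,8.5) (6,7) (13.5,2.5) (15,35.5) (4,39.5)
edge 0: (4,8.5)→(6,7)  cross = 4·7 − 6·8.5 = -23.0000; (r_i+r_j)·cross = 10·-23.0000 = -230.0000
edge 1: (6,7)→(13.5,2.5)  cross = 6·2.5 − 13.5·7 = -79.5000; (r_i+r_j)·cross = 19.5·-79.5000 = -1550.2500
edge 2: (13.5,2.5)→(15,35.5)  cross = 13.5·35.5 − 15·2.5 = 441.7500; (r_i+r_j)·cross = 28.5·441.7500 = 12589.8750
edge 3: (15,35.5)→(4,39.5)  cross = 15·39.5 − 4·35.5 = 450.5000; (r_i+r_j)·cross = 19·450.5000 = 8559.5000
edge 4: (4,39.5)→(4,8.5)  cross = 4·8.5 − 4·39.5 = -124.0000; (r_i+r_j)·cross = 8·-124.0000 = -992.0000
Σcross = 665.7500 → A = |Σcross|/2 = 332.8750 mm²
Σ(r_i+r_j)·cross = 18377.1250 → first moment M = |Σ|/6 = 3062.8542
R_c = M/A = 3062.8542/332.8750 = 9.2012 mm
θ = 272° = 4.747296 rad
V = θ·R_c·A = 4.747296·9.2012·332.8750 = 14540.274 mm³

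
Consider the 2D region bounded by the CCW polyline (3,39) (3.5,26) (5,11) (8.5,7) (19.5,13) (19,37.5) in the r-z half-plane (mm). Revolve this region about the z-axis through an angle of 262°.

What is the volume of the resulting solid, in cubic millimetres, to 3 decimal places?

Profile (r,z), 6 vertices: (3,39) (3.5,26) (5,11) (8.5,7) (19.5,13) (19,37.5)
edge 0: (3,39)→(3.5,26)  cross = 3·26 − 3.5·39 = -58.5000; (r_i+r_j)·cross = 6.5·-58.5000 = -380.2500
edge 1: (3.5,26)→(5,11)  cross = 3.5·11 − 5·26 = -91.5000; (r_i+r_j)·cross = 8.5·-91.5000 = -777.7500
edge 2: (5,11)→(8.5,7)  cross = 5·7 − 8.5·11 = -58.5000; (r_i+r_j)·cross = 13.5·-58.5000 = -789.7500
edge 3: (8.5,7)→(19.5,13)  cross = 8.5·13 − 19.5·7 = -26.0000; (r_i+r_j)·cross = 28·-26.0000 = -728.0000
edge 4: (19.5,13)→(19,37.5)  cross = 19.5·37.5 − 19·13 = 484.2500; (r_i+r_j)·cross = 38.5·484.2500 = 18643.6250
edge 5: (19,37.5)→(3,39)  cross = 19·39 − 3·37.5 = 628.5000; (r_i+r_j)·cross = 22·628.5000 = 13827.0000
Σcross = 878.2500 → A = |Σcross|/2 = 439.1250 mm²
Σ(r_i+r_j)·cross = 29794.8750 → first moment M = |Σ|/6 = 4965.8125
R_c = M/A = 4965.8125/439.1250 = 11.3084 mm
θ = 262° = 4.572763 rad
V = θ·R_c·A = 4.572763·11.3084·439.1250 = 22707.482 mm³

Volume = 22707.482 mm³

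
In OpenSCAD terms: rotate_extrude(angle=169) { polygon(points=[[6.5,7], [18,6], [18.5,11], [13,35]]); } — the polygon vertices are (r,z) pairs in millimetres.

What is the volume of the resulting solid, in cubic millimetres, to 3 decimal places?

Volume = 7017.114 mm³

Profile (r,z), 4 vertices: (6.5,7) (18,6) (18.5,11) (13,35)
edge 0: (6.5,7)→(18,6)  cross = 6.5·6 − 18·7 = -87.0000; (r_i+r_j)·cross = 24.5·-87.0000 = -2131.5000
edge 1: (18,6)→(18.5,11)  cross = 18·11 − 18.5·6 = 87.0000; (r_i+r_j)·cross = 36.5·87.0000 = 3175.5000
edge 2: (18.5,11)→(13,35)  cross = 18.5·35 − 13·11 = 504.5000; (r_i+r_j)·cross = 31.5·504.5000 = 15891.7500
edge 3: (13,35)→(6.5,7)  cross = 13·7 − 6.5·35 = -136.5000; (r_i+r_j)·cross = 19.5·-136.5000 = -2661.7500
Σcross = 368.0000 → A = |Σcross|/2 = 184.0000 mm²
Σ(r_i+r_j)·cross = 14274.0000 → first moment M = |Σ|/6 = 2379.0000
R_c = M/A = 2379.0000/184.0000 = 12.9293 mm
θ = 169° = 2.949606 rad
V = θ·R_c·A = 2.949606·12.9293·184.0000 = 7017.114 mm³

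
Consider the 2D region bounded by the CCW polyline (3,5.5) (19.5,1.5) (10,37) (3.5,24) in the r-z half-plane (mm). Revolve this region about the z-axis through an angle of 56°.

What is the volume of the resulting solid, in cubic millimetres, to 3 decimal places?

Profile (r,z), 4 vertices: (3,5.5) (19.5,1.5) (10,37) (3.5,24)
edge 0: (3,5.5)→(19.5,1.5)  cross = 3·1.5 − 19.5·5.5 = -102.7500; (r_i+r_j)·cross = 22.5·-102.7500 = -2311.8750
edge 1: (19.5,1.5)→(10,37)  cross = 19.5·37 − 10·1.5 = 706.5000; (r_i+r_j)·cross = 29.5·706.5000 = 20841.7500
edge 2: (10,37)→(3.5,24)  cross = 10·24 − 3.5·37 = 110.5000; (r_i+r_j)·cross = 13.5·110.5000 = 1491.7500
edge 3: (3.5,24)→(3,5.5)  cross = 3.5·5.5 − 3·24 = -52.7500; (r_i+r_j)·cross = 6.5·-52.7500 = -342.8750
Σcross = 661.5000 → A = |Σcross|/2 = 330.7500 mm²
Σ(r_i+r_j)·cross = 19678.7500 → first moment M = |Σ|/6 = 3279.7917
R_c = M/A = 3279.7917/330.7500 = 9.9162 mm
θ = 56° = 0.977384 rad
V = θ·R_c·A = 0.977384·9.9162·330.7500 = 3205.617 mm³

Volume = 3205.617 mm³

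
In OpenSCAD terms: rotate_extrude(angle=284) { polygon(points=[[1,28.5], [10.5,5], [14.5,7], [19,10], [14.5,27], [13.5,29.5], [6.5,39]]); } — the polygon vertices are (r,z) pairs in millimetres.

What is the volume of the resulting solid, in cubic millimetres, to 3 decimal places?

Volume = 15641.804 mm³

Profile (r,z), 7 vertices: (1,28.5) (10.5,5) (14.5,7) (19,10) (14.5,27) (13.5,29.5) (6.5,39)
edge 0: (1,28.5)→(10.5,5)  cross = 1·5 − 10.5·28.5 = -294.2500; (r_i+r_j)·cross = 11.5·-294.2500 = -3383.8750
edge 1: (10.5,5)→(14.5,7)  cross = 10.5·7 − 14.5·5 = 1.0000; (r_i+r_j)·cross = 25·1.0000 = 25.0000
edge 2: (14.5,7)→(19,10)  cross = 14.5·10 − 19·7 = 12.0000; (r_i+r_j)·cross = 33.5·12.0000 = 402.0000
edge 3: (19,10)→(14.5,27)  cross = 19·27 − 14.5·10 = 368.0000; (r_i+r_j)·cross = 33.5·368.0000 = 12328.0000
edge 4: (14.5,27)→(13.5,29.5)  cross = 14.5·29.5 − 13.5·27 = 63.2500; (r_i+r_j)·cross = 28·63.2500 = 1771.0000
edge 5: (13.5,29.5)→(6.5,39)  cross = 13.5·39 − 6.5·29.5 = 334.7500; (r_i+r_j)·cross = 20·334.7500 = 6695.0000
edge 6: (6.5,39)→(1,28.5)  cross = 6.5·28.5 − 1·39 = 146.2500; (r_i+r_j)·cross = 7.5·146.2500 = 1096.8750
Σcross = 631.0000 → A = |Σcross|/2 = 315.5000 mm²
Σ(r_i+r_j)·cross = 18934.0000 → first moment M = |Σ|/6 = 3155.6667
R_c = M/A = 3155.6667/315.5000 = 10.0021 mm
θ = 284° = 4.956735 rad
V = θ·R_c·A = 4.956735·10.0021·315.5000 = 15641.804 mm³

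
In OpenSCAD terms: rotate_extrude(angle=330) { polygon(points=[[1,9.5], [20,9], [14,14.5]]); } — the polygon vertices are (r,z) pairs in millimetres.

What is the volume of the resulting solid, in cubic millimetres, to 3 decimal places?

Profile (r,z), 3 vertices: (1,9.5) (20,9) (14,14.5)
edge 0: (1,9.5)→(20,9)  cross = 1·9 − 20·9.5 = -181.0000; (r_i+r_j)·cross = 21·-181.0000 = -3801.0000
edge 1: (20,9)→(14,14.5)  cross = 20·14.5 − 14·9 = 164.0000; (r_i+r_j)·cross = 34·164.0000 = 5576.0000
edge 2: (14,14.5)→(1,9.5)  cross = 14·9.5 − 1·14.5 = 118.5000; (r_i+r_j)·cross = 15·118.5000 = 1777.5000
Σcross = 101.5000 → A = |Σcross|/2 = 50.7500 mm²
Σ(r_i+r_j)·cross = 3552.5000 → first moment M = |Σ|/6 = 592.0833
R_c = M/A = 592.0833/50.7500 = 11.6667 mm
θ = 330° = 5.759587 rad
V = θ·R_c·A = 5.759587·11.6667·50.7500 = 3410.155 mm³

Volume = 3410.155 mm³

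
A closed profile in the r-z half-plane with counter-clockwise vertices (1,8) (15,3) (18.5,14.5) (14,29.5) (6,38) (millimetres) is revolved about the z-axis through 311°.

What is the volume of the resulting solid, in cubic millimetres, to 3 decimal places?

Volume = 19779.876 mm³

Profile (r,z), 5 vertices: (1,8) (15,3) (18.5,14.5) (14,29.5) (6,38)
edge 0: (1,8)→(15,3)  cross = 1·3 − 15·8 = -117.0000; (r_i+r_j)·cross = 16·-117.0000 = -1872.0000
edge 1: (15,3)→(18.5,14.5)  cross = 15·14.5 − 18.5·3 = 162.0000; (r_i+r_j)·cross = 33.5·162.0000 = 5427.0000
edge 2: (18.5,14.5)→(14,29.5)  cross = 18.5·29.5 − 14·14.5 = 342.7500; (r_i+r_j)·cross = 32.5·342.7500 = 11139.3750
edge 3: (14,29.5)→(6,38)  cross = 14·38 − 6·29.5 = 355.0000; (r_i+r_j)·cross = 20·355.0000 = 7100.0000
edge 4: (6,38)→(1,8)  cross = 6·8 − 1·38 = 10.0000; (r_i+r_j)·cross = 7·10.0000 = 70.0000
Σcross = 752.7500 → A = |Σcross|/2 = 376.3750 mm²
Σ(r_i+r_j)·cross = 21864.3750 → first moment M = |Σ|/6 = 3644.0625
R_c = M/A = 3644.0625/376.3750 = 9.6820 mm
θ = 311° = 5.427974 rad
V = θ·R_c·A = 5.427974·9.6820·376.3750 = 19779.876 mm³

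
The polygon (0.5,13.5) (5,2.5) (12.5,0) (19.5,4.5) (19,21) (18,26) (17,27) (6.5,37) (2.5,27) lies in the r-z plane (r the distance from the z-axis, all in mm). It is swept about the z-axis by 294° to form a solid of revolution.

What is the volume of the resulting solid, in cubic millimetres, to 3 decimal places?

Volume = 26220.566 mm³

Profile (r,z), 9 vertices: (0.5,13.5) (5,2.5) (12.5,0) (19.5,4.5) (19,21) (18,26) (17,27) (6.5,37) (2.5,27)
edge 0: (0.5,13.5)→(5,2.5)  cross = 0.5·2.5 − 5·13.5 = -66.2500; (r_i+r_j)·cross = 5.5·-66.2500 = -364.3750
edge 1: (5,2.5)→(12.5,0)  cross = 5·0 − 12.5·2.5 = -31.2500; (r_i+r_j)·cross = 17.5·-31.2500 = -546.8750
edge 2: (12.5,0)→(19.5,4.5)  cross = 12.5·4.5 − 19.5·0 = 56.2500; (r_i+r_j)·cross = 32·56.2500 = 1800.0000
edge 3: (19.5,4.5)→(19,21)  cross = 19.5·21 − 19·4.5 = 324.0000; (r_i+r_j)·cross = 38.5·324.0000 = 12474.0000
edge 4: (19,21)→(18,26)  cross = 19·26 − 18·21 = 116.0000; (r_i+r_j)·cross = 37·116.0000 = 4292.0000
edge 5: (18,26)→(17,27)  cross = 18·27 − 17·26 = 44.0000; (r_i+r_j)·cross = 35·44.0000 = 1540.0000
edge 6: (17,27)→(6.5,37)  cross = 17·37 − 6.5·27 = 453.5000; (r_i+r_j)·cross = 23.5·453.5000 = 10657.2500
edge 7: (6.5,37)→(2.5,27)  cross = 6.5·27 − 2.5·37 = 83.0000; (r_i+r_j)·cross = 9·83.0000 = 747.0000
edge 8: (2.5,27)→(0.5,13.5)  cross = 2.5·13.5 − 0.5·27 = 20.2500; (r_i+r_j)·cross = 3·20.2500 = 60.7500
Σcross = 999.5000 → A = |Σcross|/2 = 499.7500 mm²
Σ(r_i+r_j)·cross = 30659.7500 → first moment M = |Σ|/6 = 5109.9583
R_c = M/A = 5109.9583/499.7500 = 10.2250 mm
θ = 294° = 5.131268 rad
V = θ·R_c·A = 5.131268·10.2250·499.7500 = 26220.566 mm³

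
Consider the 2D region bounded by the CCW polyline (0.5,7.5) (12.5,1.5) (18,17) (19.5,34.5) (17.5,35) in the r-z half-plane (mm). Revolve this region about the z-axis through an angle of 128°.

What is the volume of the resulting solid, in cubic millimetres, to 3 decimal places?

Profile (r,z), 5 vertices: (0.5,7.5) (12.5,1.5) (18,17) (19.5,34.5) (17.5,35)
edge 0: (0.5,7.5)→(12.5,1.5)  cross = 0.5·1.5 − 12.5·7.5 = -93.0000; (r_i+r_j)·cross = 13·-93.0000 = -1209.0000
edge 1: (12.5,1.5)→(18,17)  cross = 12.5·17 − 18·1.5 = 185.5000; (r_i+r_j)·cross = 30.5·185.5000 = 5657.7500
edge 2: (18,17)→(19.5,34.5)  cross = 18·34.5 − 19.5·17 = 289.5000; (r_i+r_j)·cross = 37.5·289.5000 = 10856.2500
edge 3: (19.5,34.5)→(17.5,35)  cross = 19.5·35 − 17.5·34.5 = 78.7500; (r_i+r_j)·cross = 37·78.7500 = 2913.7500
edge 4: (17.5,35)→(0.5,7.5)  cross = 17.5·7.5 − 0.5·35 = 113.7500; (r_i+r_j)·cross = 18·113.7500 = 2047.5000
Σcross = 574.5000 → A = |Σcross|/2 = 287.2500 mm²
Σ(r_i+r_j)·cross = 20266.2500 → first moment M = |Σ|/6 = 3377.7083
R_c = M/A = 3377.7083/287.2500 = 11.7588 mm
θ = 128° = 2.234021 rad
V = θ·R_c·A = 2.234021·11.7588·287.2500 = 7545.873 mm³

Volume = 7545.873 mm³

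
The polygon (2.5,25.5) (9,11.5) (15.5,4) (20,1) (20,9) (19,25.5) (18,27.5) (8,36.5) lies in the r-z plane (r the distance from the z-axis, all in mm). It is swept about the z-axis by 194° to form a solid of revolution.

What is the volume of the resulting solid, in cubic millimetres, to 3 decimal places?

Volume = 14916.683 mm³

Profile (r,z), 8 vertices: (2.5,25.5) (9,11.5) (15.5,4) (20,1) (20,9) (19,25.5) (18,27.5) (8,36.5)
edge 0: (2.5,25.5)→(9,11.5)  cross = 2.5·11.5 − 9·25.5 = -200.7500; (r_i+r_j)·cross = 11.5·-200.7500 = -2308.6250
edge 1: (9,11.5)→(15.5,4)  cross = 9·4 − 15.5·11.5 = -142.2500; (r_i+r_j)·cross = 24.5·-142.2500 = -3485.1250
edge 2: (15.5,4)→(20,1)  cross = 15.5·1 − 20·4 = -64.5000; (r_i+r_j)·cross = 35.5·-64.5000 = -2289.7500
edge 3: (20,1)→(20,9)  cross = 20·9 − 20·1 = 160.0000; (r_i+r_j)·cross = 40·160.0000 = 6400.0000
edge 4: (20,9)→(19,25.5)  cross = 20·25.5 − 19·9 = 339.0000; (r_i+r_j)·cross = 39·339.0000 = 13221.0000
edge 5: (19,25.5)→(18,27.5)  cross = 19·27.5 − 18·25.5 = 63.5000; (r_i+r_j)·cross = 37·63.5000 = 2349.5000
edge 6: (18,27.5)→(8,36.5)  cross = 18·36.5 − 8·27.5 = 437.0000; (r_i+r_j)·cross = 26·437.0000 = 11362.0000
edge 7: (8,36.5)→(2.5,25.5)  cross = 8·25.5 − 2.5·36.5 = 112.7500; (r_i+r_j)·cross = 10.5·112.7500 = 1183.8750
Σcross = 704.7500 → A = |Σcross|/2 = 352.3750 mm²
Σ(r_i+r_j)·cross = 26432.8750 → first moment M = |Σ|/6 = 4405.4792
R_c = M/A = 4405.4792/352.3750 = 12.5022 mm
θ = 194° = 3.385939 rad
V = θ·R_c·A = 3.385939·12.5022·352.3750 = 14916.683 mm³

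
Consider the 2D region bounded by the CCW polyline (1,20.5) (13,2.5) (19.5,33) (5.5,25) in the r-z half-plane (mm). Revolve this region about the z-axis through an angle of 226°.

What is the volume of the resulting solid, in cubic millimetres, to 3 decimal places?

Volume = 11098.680 mm³

Profile (r,z), 4 vertices: (1,20.5) (13,2.5) (19.5,33) (5.5,25)
edge 0: (1,20.5)→(13,2.5)  cross = 1·2.5 − 13·20.5 = -264.0000; (r_i+r_j)·cross = 14·-264.0000 = -3696.0000
edge 1: (13,2.5)→(19.5,33)  cross = 13·33 − 19.5·2.5 = 380.2500; (r_i+r_j)·cross = 32.5·380.2500 = 12358.1250
edge 2: (19.5,33)→(5.5,25)  cross = 19.5·25 − 5.5·33 = 306.0000; (r_i+r_j)·cross = 25·306.0000 = 7650.0000
edge 3: (5.5,25)→(1,20.5)  cross = 5.5·20.5 − 1·25 = 87.7500; (r_i+r_j)·cross = 6.5·87.7500 = 570.3750
Σcross = 510.0000 → A = |Σcross|/2 = 255.0000 mm²
Σ(r_i+r_j)·cross = 16882.5000 → first moment M = |Σ|/6 = 2813.7500
R_c = M/A = 2813.7500/255.0000 = 11.0343 mm
θ = 226° = 3.944444 rad
V = θ·R_c·A = 3.944444·11.0343·255.0000 = 11098.680 mm³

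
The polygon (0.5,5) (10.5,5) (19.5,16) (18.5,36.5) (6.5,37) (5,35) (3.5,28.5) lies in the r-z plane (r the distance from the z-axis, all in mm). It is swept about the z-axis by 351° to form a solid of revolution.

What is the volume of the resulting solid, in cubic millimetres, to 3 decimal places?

Profile (r,z), 7 vertices: (0.5,5) (10.5,5) (19.5,16) (18.5,36.5) (6.5,37) (5,35) (3.5,28.5)
edge 0: (0.5,5)→(10.5,5)  cross = 0.5·5 − 10.5·5 = -50.0000; (r_i+r_j)·cross = 11·-50.0000 = -550.0000
edge 1: (10.5,5)→(19.5,16)  cross = 10.5·16 − 19.5·5 = 70.5000; (r_i+r_j)·cross = 30·70.5000 = 2115.0000
edge 2: (19.5,16)→(18.5,36.5)  cross = 19.5·36.5 − 18.5·16 = 415.7500; (r_i+r_j)·cross = 38·415.7500 = 15798.5000
edge 3: (18.5,36.5)→(6.5,37)  cross = 18.5·37 − 6.5·36.5 = 447.2500; (r_i+r_j)·cross = 25·447.2500 = 11181.2500
edge 4: (6.5,37)→(5,35)  cross = 6.5·35 − 5·37 = 42.5000; (r_i+r_j)·cross = 11.5·42.5000 = 488.7500
edge 5: (5,35)→(3.5,28.5)  cross = 5·28.5 − 3.5·35 = 20.0000; (r_i+r_j)·cross = 8.5·20.0000 = 170.0000
edge 6: (3.5,28.5)→(0.5,5)  cross = 3.5·5 − 0.5·28.5 = 3.2500; (r_i+r_j)·cross = 4·3.2500 = 13.0000
Σcross = 949.2500 → A = |Σcross|/2 = 474.6250 mm²
Σ(r_i+r_j)·cross = 29216.5000 → first moment M = |Σ|/6 = 4869.4167
R_c = M/A = 4869.4167/474.6250 = 10.2595 mm
θ = 351° = 6.126106 rad
V = θ·R_c·A = 6.126106·10.2595·474.6250 = 29830.561 mm³

Volume = 29830.561 mm³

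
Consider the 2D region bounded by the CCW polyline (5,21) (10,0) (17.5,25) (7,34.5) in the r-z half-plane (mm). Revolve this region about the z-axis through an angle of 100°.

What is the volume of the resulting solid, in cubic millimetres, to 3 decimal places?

Profile (r,z), 4 vertices: (5,21) (10,0) (17.5,25) (7,34.5)
edge 0: (5,21)→(10,0)  cross = 5·0 − 10·21 = -210.0000; (r_i+r_j)·cross = 15·-210.0000 = -3150.0000
edge 1: (10,0)→(17.5,25)  cross = 10·25 − 17.5·0 = 250.0000; (r_i+r_j)·cross = 27.5·250.0000 = 6875.0000
edge 2: (17.5,25)→(7,34.5)  cross = 17.5·34.5 − 7·25 = 428.7500; (r_i+r_j)·cross = 24.5·428.7500 = 10504.3750
edge 3: (7,34.5)→(5,21)  cross = 7·21 − 5·34.5 = -25.5000; (r_i+r_j)·cross = 12·-25.5000 = -306.0000
Σcross = 443.2500 → A = |Σcross|/2 = 221.6250 mm²
Σ(r_i+r_j)·cross = 13923.3750 → first moment M = |Σ|/6 = 2320.5625
R_c = M/A = 2320.5625/221.6250 = 10.4707 mm
θ = 100° = 1.745329 rad
V = θ·R_c·A = 1.745329·10.4707·221.6250 = 4050.146 mm³

Volume = 4050.146 mm³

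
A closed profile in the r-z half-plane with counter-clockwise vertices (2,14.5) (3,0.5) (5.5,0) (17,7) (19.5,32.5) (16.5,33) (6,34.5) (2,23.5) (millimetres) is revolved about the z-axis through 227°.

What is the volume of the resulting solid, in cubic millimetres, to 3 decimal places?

Volume = 18840.473 mm³

Profile (r,z), 8 vertices: (2,14.5) (3,0.5) (5.5,0) (17,7) (19.5,32.5) (16.5,33) (6,34.5) (2,23.5)
edge 0: (2,14.5)→(3,0.5)  cross = 2·0.5 − 3·14.5 = -42.5000; (r_i+r_j)·cross = 5·-42.5000 = -212.5000
edge 1: (3,0.5)→(5.5,0)  cross = 3·0 − 5.5·0.5 = -2.7500; (r_i+r_j)·cross = 8.5·-2.7500 = -23.3750
edge 2: (5.5,0)→(17,7)  cross = 5.5·7 − 17·0 = 38.5000; (r_i+r_j)·cross = 22.5·38.5000 = 866.2500
edge 3: (17,7)→(19.5,32.5)  cross = 17·32.5 − 19.5·7 = 416.0000; (r_i+r_j)·cross = 36.5·416.0000 = 15184.0000
edge 4: (19.5,32.5)→(16.5,33)  cross = 19.5·33 − 16.5·32.5 = 107.2500; (r_i+r_j)·cross = 36·107.2500 = 3861.0000
edge 5: (16.5,33)→(6,34.5)  cross = 16.5·34.5 − 6·33 = 371.2500; (r_i+r_j)·cross = 22.5·371.2500 = 8353.1250
edge 6: (6,34.5)→(2,23.5)  cross = 6·23.5 − 2·34.5 = 72.0000; (r_i+r_j)·cross = 8·72.0000 = 576.0000
edge 7: (2,23.5)→(2,14.5)  cross = 2·14.5 − 2·23.5 = -18.0000; (r_i+r_j)·cross = 4·-18.0000 = -72.0000
Σcross = 941.7500 → A = |Σcross|/2 = 470.8750 mm²
Σ(r_i+r_j)·cross = 28532.5000 → first moment M = |Σ|/6 = 4755.4167
R_c = M/A = 4755.4167/470.8750 = 10.0991 mm
θ = 227° = 3.961897 rad
V = θ·R_c·A = 3.961897·10.0991·470.8750 = 18840.473 mm³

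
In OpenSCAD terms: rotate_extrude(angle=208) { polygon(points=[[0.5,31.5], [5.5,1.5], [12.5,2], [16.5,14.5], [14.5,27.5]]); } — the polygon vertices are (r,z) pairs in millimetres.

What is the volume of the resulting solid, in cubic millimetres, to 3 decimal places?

Profile (r,z), 5 vertices: (0.5,31.5) (5.5,1.5) (12.5,2) (16.5,14.5) (14.5,27.5)
edge 0: (0.5,31.5)→(5.5,1.5)  cross = 0.5·1.5 − 5.5·31.5 = -172.5000; (r_i+r_j)·cross = 6·-172.5000 = -1035.0000
edge 1: (5.5,1.5)→(12.5,2)  cross = 5.5·2 − 12.5·1.5 = -7.7500; (r_i+r_j)·cross = 18·-7.7500 = -139.5000
edge 2: (12.5,2)→(16.5,14.5)  cross = 12.5·14.5 − 16.5·2 = 148.2500; (r_i+r_j)·cross = 29·148.2500 = 4299.2500
edge 3: (16.5,14.5)→(14.5,27.5)  cross = 16.5·27.5 − 14.5·14.5 = 243.5000; (r_i+r_j)·cross = 31·243.5000 = 7548.5000
edge 4: (14.5,27.5)→(0.5,31.5)  cross = 14.5·31.5 − 0.5·27.5 = 443.0000; (r_i+r_j)·cross = 15·443.0000 = 6645.0000
Σcross = 654.5000 → A = |Σcross|/2 = 327.2500 mm²
Σ(r_i+r_j)·cross = 17318.2500 → first moment M = |Σ|/6 = 2886.3750
R_c = M/A = 2886.3750/327.2500 = 8.8201 mm
θ = 208° = 3.630285 rad
V = θ·R_c·A = 3.630285·8.8201·327.2500 = 10478.363 mm³

Volume = 10478.363 mm³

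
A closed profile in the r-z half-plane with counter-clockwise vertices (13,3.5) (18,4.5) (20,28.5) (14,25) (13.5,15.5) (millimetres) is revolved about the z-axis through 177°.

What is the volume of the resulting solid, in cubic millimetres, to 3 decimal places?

Profile (r,z), 5 vertices: (13,3.5) (18,4.5) (20,28.5) (14,25) (13.5,15.5)
edge 0: (13,3.5)→(18,4.5)  cross = 13·4.5 − 18·3.5 = -4.5000; (r_i+r_j)·cross = 31·-4.5000 = -139.5000
edge 1: (18,4.5)→(20,28.5)  cross = 18·28.5 − 20·4.5 = 423.0000; (r_i+r_j)·cross = 38·423.0000 = 16074.0000
edge 2: (20,28.5)→(14,25)  cross = 20·25 − 14·28.5 = 101.0000; (r_i+r_j)·cross = 34·101.0000 = 3434.0000
edge 3: (14,25)→(13.5,15.5)  cross = 14·15.5 − 13.5·25 = -120.5000; (r_i+r_j)·cross = 27.5·-120.5000 = -3313.7500
edge 4: (13.5,15.5)→(13,3.5)  cross = 13.5·3.5 − 13·15.5 = -154.2500; (r_i+r_j)·cross = 26.5·-154.2500 = -4087.6250
Σcross = 244.7500 → A = |Σcross|/2 = 122.3750 mm²
Σ(r_i+r_j)·cross = 11967.1250 → first moment M = |Σ|/6 = 1994.5208
R_c = M/A = 1994.5208/122.3750 = 16.2984 mm
θ = 177° = 3.089233 rad
V = θ·R_c·A = 3.089233·16.2984·122.3750 = 6161.539 mm³

Volume = 6161.539 mm³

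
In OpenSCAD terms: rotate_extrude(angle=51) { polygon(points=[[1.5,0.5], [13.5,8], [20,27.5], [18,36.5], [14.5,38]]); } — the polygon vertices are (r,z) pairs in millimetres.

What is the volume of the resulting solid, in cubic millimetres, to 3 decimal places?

Volume = 3014.384 mm³

Profile (r,z), 5 vertices: (1.5,0.5) (13.5,8) (20,27.5) (18,36.5) (14.5,38)
edge 0: (1.5,0.5)→(13.5,8)  cross = 1.5·8 − 13.5·0.5 = 5.2500; (r_i+r_j)·cross = 15·5.2500 = 78.7500
edge 1: (13.5,8)→(20,27.5)  cross = 13.5·27.5 − 20·8 = 211.2500; (r_i+r_j)·cross = 33.5·211.2500 = 7076.8750
edge 2: (20,27.5)→(18,36.5)  cross = 20·36.5 − 18·27.5 = 235.0000; (r_i+r_j)·cross = 38·235.0000 = 8930.0000
edge 3: (18,36.5)→(14.5,38)  cross = 18·38 − 14.5·36.5 = 154.7500; (r_i+r_j)·cross = 32.5·154.7500 = 5029.3750
edge 4: (14.5,38)→(1.5,0.5)  cross = 14.5·0.5 − 1.5·38 = -49.7500; (r_i+r_j)·cross = 16·-49.7500 = -796.0000
Σcross = 556.5000 → A = |Σcross|/2 = 278.2500 mm²
Σ(r_i+r_j)·cross = 20319.0000 → first moment M = |Σ|/6 = 3386.5000
R_c = M/A = 3386.5000/278.2500 = 12.1707 mm
θ = 51° = 0.890118 rad
V = θ·R_c·A = 0.890118·12.1707·278.2500 = 3014.384 mm³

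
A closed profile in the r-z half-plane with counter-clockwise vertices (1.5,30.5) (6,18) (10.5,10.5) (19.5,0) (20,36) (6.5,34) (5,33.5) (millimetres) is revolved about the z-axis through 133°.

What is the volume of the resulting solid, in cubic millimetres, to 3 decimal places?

Profile (r,z), 7 vertices: (1.5,30.5) (6,18) (10.5,10.5) (19.5,0) (20,36) (6.5,34) (5,33.5)
edge 0: (1.5,30.5)→(6,18)  cross = 1.5·18 − 6·30.5 = -156.0000; (r_i+r_j)·cross = 7.5·-156.0000 = -1170.0000
edge 1: (6,18)→(10.5,10.5)  cross = 6·10.5 − 10.5·18 = -126.0000; (r_i+r_j)·cross = 16.5·-126.0000 = -2079.0000
edge 2: (10.5,10.5)→(19.5,0)  cross = 10.5·0 − 19.5·10.5 = -204.7500; (r_i+r_j)·cross = 30·-204.7500 = -6142.5000
edge 3: (19.5,0)→(20,36)  cross = 19.5·36 − 20·0 = 702.0000; (r_i+r_j)·cross = 39.5·702.0000 = 27729.0000
edge 4: (20,36)→(6.5,34)  cross = 20·34 − 6.5·36 = 446.0000; (r_i+r_j)·cross = 26.5·446.0000 = 11819.0000
edge 5: (6.5,34)→(5,33.5)  cross = 6.5·33.5 − 5·34 = 47.7500; (r_i+r_j)·cross = 11.5·47.7500 = 549.1250
edge 6: (5,33.5)→(1.5,30.5)  cross = 5·30.5 − 1.5·33.5 = 102.2500; (r_i+r_j)·cross = 6.5·102.2500 = 664.6250
Σcross = 811.2500 → A = |Σcross|/2 = 405.6250 mm²
Σ(r_i+r_j)·cross = 31370.2500 → first moment M = |Σ|/6 = 5228.3750
R_c = M/A = 5228.3750/405.6250 = 12.8897 mm
θ = 133° = 2.321288 rad
V = θ·R_c·A = 2.321288·12.8897·405.6250 = 12136.564 mm³

Volume = 12136.564 mm³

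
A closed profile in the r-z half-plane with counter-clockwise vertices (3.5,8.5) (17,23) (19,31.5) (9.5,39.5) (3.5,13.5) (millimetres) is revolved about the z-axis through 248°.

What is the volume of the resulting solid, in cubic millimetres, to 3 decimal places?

Profile (r,z), 5 vertices: (3.5,8.5) (17,23) (19,31.5) (9.5,39.5) (3.5,13.5)
edge 0: (3.5,8.5)→(17,23)  cross = 3.5·23 − 17·8.5 = -64.0000; (r_i+r_j)·cross = 20.5·-64.0000 = -1312.0000
edge 1: (17,23)→(19,31.5)  cross = 17·31.5 − 19·23 = 98.5000; (r_i+r_j)·cross = 36·98.5000 = 3546.0000
edge 2: (19,31.5)→(9.5,39.5)  cross = 19·39.5 − 9.5·31.5 = 451.2500; (r_i+r_j)·cross = 28.5·451.2500 = 12860.6250
edge 3: (9.5,39.5)→(3.5,13.5)  cross = 9.5·13.5 − 3.5·39.5 = -10.0000; (r_i+r_j)·cross = 13·-10.0000 = -130.0000
edge 4: (3.5,13.5)→(3.5,8.5)  cross = 3.5·8.5 − 3.5·13.5 = -17.5000; (r_i+r_j)·cross = 7·-17.5000 = -122.5000
Σcross = 458.2500 → A = |Σcross|/2 = 229.1250 mm²
Σ(r_i+r_j)·cross = 14842.1250 → first moment M = |Σ|/6 = 2473.6875
R_c = M/A = 2473.6875/229.1250 = 10.7962 mm
θ = 248° = 4.328417 rad
V = θ·R_c·A = 4.328417·10.7962·229.1250 = 10707.150 mm³

Volume = 10707.150 mm³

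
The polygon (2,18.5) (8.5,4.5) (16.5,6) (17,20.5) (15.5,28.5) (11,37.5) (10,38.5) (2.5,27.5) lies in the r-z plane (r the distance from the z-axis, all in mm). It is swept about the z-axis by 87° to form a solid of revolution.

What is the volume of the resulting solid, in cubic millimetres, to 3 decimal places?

Volume = 5442.266 mm³

Profile (r,z), 8 vertices: (2,18.5) (8.5,4.5) (16.5,6) (17,20.5) (15.5,28.5) (11,37.5) (10,38.5) (2.5,27.5)
edge 0: (2,18.5)→(8.5,4.5)  cross = 2·4.5 − 8.5·18.5 = -148.2500; (r_i+r_j)·cross = 10.5·-148.2500 = -1556.6250
edge 1: (8.5,4.5)→(16.5,6)  cross = 8.5·6 − 16.5·4.5 = -23.2500; (r_i+r_j)·cross = 25·-23.2500 = -581.2500
edge 2: (16.5,6)→(17,20.5)  cross = 16.5·20.5 − 17·6 = 236.2500; (r_i+r_j)·cross = 33.5·236.2500 = 7914.3750
edge 3: (17,20.5)→(15.5,28.5)  cross = 17·28.5 − 15.5·20.5 = 166.7500; (r_i+r_j)·cross = 32.5·166.7500 = 5419.3750
edge 4: (15.5,28.5)→(11,37.5)  cross = 15.5·37.5 − 11·28.5 = 267.7500; (r_i+r_j)·cross = 26.5·267.7500 = 7095.3750
edge 5: (11,37.5)→(10,38.5)  cross = 11·38.5 − 10·37.5 = 48.5000; (r_i+r_j)·cross = 21·48.5000 = 1018.5000
edge 6: (10,38.5)→(2.5,27.5)  cross = 10·27.5 − 2.5·38.5 = 178.7500; (r_i+r_j)·cross = 12.5·178.7500 = 2234.3750
edge 7: (2.5,27.5)→(2,18.5)  cross = 2.5·18.5 − 2·27.5 = -8.7500; (r_i+r_j)·cross = 4.5·-8.7500 = -39.3750
Σcross = 717.7500 → A = |Σcross|/2 = 358.8750 mm²
Σ(r_i+r_j)·cross = 21504.7500 → first moment M = |Σ|/6 = 3584.1250
R_c = M/A = 3584.1250/358.8750 = 9.9871 mm
θ = 87° = 1.518436 rad
V = θ·R_c·A = 1.518436·9.9871·358.8750 = 5442.266 mm³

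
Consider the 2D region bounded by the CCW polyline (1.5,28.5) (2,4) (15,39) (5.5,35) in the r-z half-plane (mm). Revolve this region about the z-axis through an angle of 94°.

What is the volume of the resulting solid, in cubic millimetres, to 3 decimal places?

Profile (r,z), 4 vertices: (1.5,28.5) (2,4) (15,39) (5.5,35)
edge 0: (1.5,28.5)→(2,4)  cross = 1.5·4 − 2·28.5 = -51.0000; (r_i+r_j)·cross = 3.5·-51.0000 = -178.5000
edge 1: (2,4)→(15,39)  cross = 2·39 − 15·4 = 18.0000; (r_i+r_j)·cross = 17·18.0000 = 306.0000
edge 2: (15,39)→(5.5,35)  cross = 15·35 − 5.5·39 = 310.5000; (r_i+r_j)·cross = 20.5·310.5000 = 6365.2500
edge 3: (5.5,35)→(1.5,28.5)  cross = 5.5·28.5 − 1.5·35 = 104.2500; (r_i+r_j)·cross = 7·104.2500 = 729.7500
Σcross = 381.7500 → A = |Σcross|/2 = 190.8750 mm²
Σ(r_i+r_j)·cross = 7222.5000 → first moment M = |Σ|/6 = 1203.7500
R_c = M/A = 1203.7500/190.8750 = 6.3065 mm
θ = 94° = 1.640609 rad
V = θ·R_c·A = 1.640609·6.3065·190.8750 = 1974.884 mm³

Volume = 1974.884 mm³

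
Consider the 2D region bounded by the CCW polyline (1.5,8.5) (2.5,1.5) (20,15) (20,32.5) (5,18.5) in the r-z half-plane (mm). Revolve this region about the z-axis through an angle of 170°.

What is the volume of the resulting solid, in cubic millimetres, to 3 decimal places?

Volume = 9581.687 mm³

Profile (r,z), 5 vertices: (1.5,8.5) (2.5,1.5) (20,15) (20,32.5) (5,18.5)
edge 0: (1.5,8.5)→(2.5,1.5)  cross = 1.5·1.5 − 2.5·8.5 = -19.0000; (r_i+r_j)·cross = 4·-19.0000 = -76.0000
edge 1: (2.5,1.5)→(20,15)  cross = 2.5·15 − 20·1.5 = 7.5000; (r_i+r_j)·cross = 22.5·7.5000 = 168.7500
edge 2: (20,15)→(20,32.5)  cross = 20·32.5 − 20·15 = 350.0000; (r_i+r_j)·cross = 40·350.0000 = 14000.0000
edge 3: (20,32.5)→(5,18.5)  cross = 20·18.5 − 5·32.5 = 207.5000; (r_i+r_j)·cross = 25·207.5000 = 5187.5000
edge 4: (5,18.5)→(1.5,8.5)  cross = 5·8.5 − 1.5·18.5 = 14.7500; (r_i+r_j)·cross = 6.5·14.7500 = 95.8750
Σcross = 560.7500 → A = |Σcross|/2 = 280.3750 mm²
Σ(r_i+r_j)·cross = 19376.1250 → first moment M = |Σ|/6 = 3229.3542
R_c = M/A = 3229.3542/280.3750 = 11.5180 mm
θ = 170° = 2.967060 rad
V = θ·R_c·A = 2.967060·11.5180·280.3750 = 9581.687 mm³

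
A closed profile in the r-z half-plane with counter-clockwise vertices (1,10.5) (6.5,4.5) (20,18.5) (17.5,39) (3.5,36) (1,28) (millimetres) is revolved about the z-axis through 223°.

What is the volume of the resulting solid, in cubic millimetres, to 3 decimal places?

Volume = 18189.250 mm³

Profile (r,z), 6 vertices: (1,10.5) (6.5,4.5) (20,18.5) (17.5,39) (3.5,36) (1,28)
edge 0: (1,10.5)→(6.5,4.5)  cross = 1·4.5 − 6.5·10.5 = -63.7500; (r_i+r_j)·cross = 7.5·-63.7500 = -478.1250
edge 1: (6.5,4.5)→(20,18.5)  cross = 6.5·18.5 − 20·4.5 = 30.2500; (r_i+r_j)·cross = 26.5·30.2500 = 801.6250
edge 2: (20,18.5)→(17.5,39)  cross = 20·39 − 17.5·18.5 = 456.2500; (r_i+r_j)·cross = 37.5·456.2500 = 17109.3750
edge 3: (17.5,39)→(3.5,36)  cross = 17.5·36 − 3.5·39 = 493.5000; (r_i+r_j)·cross = 21·493.5000 = 10363.5000
edge 4: (3.5,36)→(1,28)  cross = 3.5·28 − 1·36 = 62.0000; (r_i+r_j)·cross = 4.5·62.0000 = 279.0000
edge 5: (1,28)→(1,10.5)  cross = 1·10.5 − 1·28 = -17.5000; (r_i+r_j)·cross = 2·-17.5000 = -35.0000
Σcross = 960.7500 → A = |Σcross|/2 = 480.3750 mm²
Σ(r_i+r_j)·cross = 28040.3750 → first moment M = |Σ|/6 = 4673.3958
R_c = M/A = 4673.3958/480.3750 = 9.7286 mm
θ = 223° = 3.892084 rad
V = θ·R_c·A = 3.892084·9.7286·480.3750 = 18189.250 mm³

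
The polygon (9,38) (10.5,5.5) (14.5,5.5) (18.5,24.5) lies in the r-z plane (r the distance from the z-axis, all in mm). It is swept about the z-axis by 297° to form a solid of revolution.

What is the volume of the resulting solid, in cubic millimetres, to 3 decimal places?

Profile (r,z), 4 vertices: (9,38) (10.5,5.5) (14.5,5.5) (18.5,24.5)
edge 0: (9,38)→(10.5,5.5)  cross = 9·5.5 − 10.5·38 = -349.5000; (r_i+r_j)·cross = 19.5·-349.5000 = -6815.2500
edge 1: (10.5,5.5)→(14.5,5.5)  cross = 10.5·5.5 − 14.5·5.5 = -22.0000; (r_i+r_j)·cross = 25·-22.0000 = -550.0000
edge 2: (14.5,5.5)→(18.5,24.5)  cross = 14.5·24.5 − 18.5·5.5 = 253.5000; (r_i+r_j)·cross = 33·253.5000 = 8365.5000
edge 3: (18.5,24.5)→(9,38)  cross = 18.5·38 − 9·24.5 = 482.5000; (r_i+r_j)·cross = 27.5·482.5000 = 13268.7500
Σcross = 364.5000 → A = |Σcross|/2 = 182.2500 mm²
Σ(r_i+r_j)·cross = 14269.0000 → first moment M = |Σ|/6 = 2378.1667
R_c = M/A = 2378.1667/182.2500 = 13.0489 mm
θ = 297° = 5.183628 rad
V = θ·R_c·A = 5.183628·13.0489·182.2500 = 12327.531 mm³

Volume = 12327.531 mm³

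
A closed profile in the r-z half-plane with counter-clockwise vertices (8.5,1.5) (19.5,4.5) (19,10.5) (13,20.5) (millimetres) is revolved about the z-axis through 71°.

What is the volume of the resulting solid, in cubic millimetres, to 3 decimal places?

Volume = 1985.172 mm³

Profile (r,z), 4 vertices: (8.5,1.5) (19.5,4.5) (19,10.5) (13,20.5)
edge 0: (8.5,1.5)→(19.5,4.5)  cross = 8.5·4.5 − 19.5·1.5 = 9.0000; (r_i+r_j)·cross = 28·9.0000 = 252.0000
edge 1: (19.5,4.5)→(19,10.5)  cross = 19.5·10.5 − 19·4.5 = 119.2500; (r_i+r_j)·cross = 38.5·119.2500 = 4591.1250
edge 2: (19,10.5)→(13,20.5)  cross = 19·20.5 − 13·10.5 = 253.0000; (r_i+r_j)·cross = 32·253.0000 = 8096.0000
edge 3: (13,20.5)→(8.5,1.5)  cross = 13·1.5 − 8.5·20.5 = -154.7500; (r_i+r_j)·cross = 21.5·-154.7500 = -3327.1250
Σcross = 226.5000 → A = |Σcross|/2 = 113.2500 mm²
Σ(r_i+r_j)·cross = 9612.0000 → first moment M = |Σ|/6 = 1602.0000
R_c = M/A = 1602.0000/113.2500 = 14.1457 mm
θ = 71° = 1.239184 rad
V = θ·R_c·A = 1.239184·14.1457·113.2500 = 1985.172 mm³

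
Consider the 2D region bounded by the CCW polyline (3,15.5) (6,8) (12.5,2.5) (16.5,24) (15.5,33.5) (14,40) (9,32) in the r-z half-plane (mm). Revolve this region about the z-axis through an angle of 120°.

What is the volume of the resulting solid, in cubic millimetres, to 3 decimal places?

Profile (r,z), 7 vertices: (3,15.5) (6,8) (12.5,2.5) (16.5,24) (15.5,33.5) (14,40) (9,32)
edge 0: (3,15.5)→(6,8)  cross = 3·8 − 6·15.5 = -69.0000; (r_i+r_j)·cross = 9·-69.0000 = -621.0000
edge 1: (6,8)→(12.5,2.5)  cross = 6·2.5 − 12.5·8 = -85.0000; (r_i+r_j)·cross = 18.5·-85.0000 = -1572.5000
edge 2: (12.5,2.5)→(16.5,24)  cross = 12.5·24 − 16.5·2.5 = 258.7500; (r_i+r_j)·cross = 29·258.7500 = 7503.7500
edge 3: (16.5,24)→(15.5,33.5)  cross = 16.5·33.5 − 15.5·24 = 180.7500; (r_i+r_j)·cross = 32·180.7500 = 5784.0000
edge 4: (15.5,33.5)→(14,40)  cross = 15.5·40 − 14·33.5 = 151.0000; (r_i+r_j)·cross = 29.5·151.0000 = 4454.5000
edge 5: (14,40)→(9,32)  cross = 14·32 − 9·40 = 88.0000; (r_i+r_j)·cross = 23·88.0000 = 2024.0000
edge 6: (9,32)→(3,15.5)  cross = 9·15.5 − 3·32 = 43.5000; (r_i+r_j)·cross = 12·43.5000 = 522.0000
Σcross = 568.0000 → A = |Σcross|/2 = 284.0000 mm²
Σ(r_i+r_j)·cross = 18094.7500 → first moment M = |Σ|/6 = 3015.7917
R_c = M/A = 3015.7917/284.0000 = 10.6190 mm
θ = 120° = 2.094395 rad
V = θ·R_c·A = 2.094395·10.6190·284.0000 = 6316.259 mm³

Volume = 6316.259 mm³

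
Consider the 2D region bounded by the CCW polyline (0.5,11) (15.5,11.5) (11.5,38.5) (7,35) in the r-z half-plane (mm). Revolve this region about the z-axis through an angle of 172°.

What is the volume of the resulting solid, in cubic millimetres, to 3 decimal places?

Volume = 6410.324 mm³

Profile (r,z), 4 vertices: (0.5,11) (15.5,11.5) (11.5,38.5) (7,35)
edge 0: (0.5,11)→(15.5,11.5)  cross = 0.5·11.5 − 15.5·11 = -164.7500; (r_i+r_j)·cross = 16·-164.7500 = -2636.0000
edge 1: (15.5,11.5)→(11.5,38.5)  cross = 15.5·38.5 − 11.5·11.5 = 464.5000; (r_i+r_j)·cross = 27·464.5000 = 12541.5000
edge 2: (11.5,38.5)→(7,35)  cross = 11.5·35 − 7·38.5 = 133.0000; (r_i+r_j)·cross = 18.5·133.0000 = 2460.5000
edge 3: (7,35)→(0.5,11)  cross = 7·11 − 0.5·35 = 59.5000; (r_i+r_j)·cross = 7.5·59.5000 = 446.2500
Σcross = 492.2500 → A = |Σcross|/2 = 246.1250 mm²
Σ(r_i+r_j)·cross = 12812.2500 → first moment M = |Σ|/6 = 2135.3750
R_c = M/A = 2135.3750/246.1250 = 8.6760 mm
θ = 172° = 3.001966 rad
V = θ·R_c·A = 3.001966·8.6760·246.1250 = 6410.324 mm³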